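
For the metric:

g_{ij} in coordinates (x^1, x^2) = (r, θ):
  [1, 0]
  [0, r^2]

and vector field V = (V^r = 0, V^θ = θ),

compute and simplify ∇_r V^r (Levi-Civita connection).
Non-zero Christoffel symbols:
Γ^r_{θ θ} = -r
Γ^θ_{r θ} = 1/r
∇_r V^r = ∂_r V^r + Γ^r_{r j} V^j
  = (0) + (0)(0) + (0)(θ)
  = 0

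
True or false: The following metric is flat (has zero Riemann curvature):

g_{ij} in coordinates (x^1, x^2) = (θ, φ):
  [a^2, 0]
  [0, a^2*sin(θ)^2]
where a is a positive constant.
Non-zero Christoffel symbols:
Γ^θ_{φ φ} = -sin(2*θ)/2
Γ^φ_{θ φ} = 1/tan(θ)
Ricci tensor: R_{θθ} = 1, R_{θφ} = 0, R_{φφ} = sin(θ)^2
The Ricci tensor is non-zero, so the Riemann tensor is non-zero: not flat.
False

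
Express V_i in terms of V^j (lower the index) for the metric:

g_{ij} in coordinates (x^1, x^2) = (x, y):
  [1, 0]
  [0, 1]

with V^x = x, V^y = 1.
V_i = g_{ij} V^j:
V_x = (1)(x) + (0)(1) = x
V_y = (0)(x) + (1)(1) = 1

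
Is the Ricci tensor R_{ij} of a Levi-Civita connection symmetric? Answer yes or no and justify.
R_{ij} = R^k_{ikj}; the pair symmetry R_{kilj} = R_{ljki} gives R_{ij} = R_{ji}.
Yes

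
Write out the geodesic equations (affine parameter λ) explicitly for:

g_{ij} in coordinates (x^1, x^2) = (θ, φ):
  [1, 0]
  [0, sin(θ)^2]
Geodesic equation: d^2x^k/dλ^2 + Γ^k_{ij} (dx^i/dλ)(dx^j/dλ) = 0.
Non-zero Christoffel symbols:
Γ^θ_{φ φ} = -sin(2*θ)/2
Γ^φ_{θ φ} = 1/tan(θ)
Substituting (the symmetric pair Γ^k_{ij}, Γ^k_{ji} combines into a factor 2):
d^2θ/dλ^2 - (sin(2*θ)/2) (dφ/dλ)^2 = 0
d^2φ/dλ^2 + (2/tan(θ)) (dθ/dλ)(dφ/dλ) = 0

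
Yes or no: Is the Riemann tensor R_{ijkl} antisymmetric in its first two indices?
R_{ijkl} = -R_{jikl} (follows from metric compatibility).
Yes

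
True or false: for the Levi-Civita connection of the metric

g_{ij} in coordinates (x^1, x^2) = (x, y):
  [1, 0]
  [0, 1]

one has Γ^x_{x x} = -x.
Γ^x_{x x} = (1/2) g^{xx} (∂_x g_{xx} + ∂_x g_{xx} - ∂_x g_{xx}) = (1/2)(1)((0) + (0) - (0)) = 0
This differs from the proposed value -x.
False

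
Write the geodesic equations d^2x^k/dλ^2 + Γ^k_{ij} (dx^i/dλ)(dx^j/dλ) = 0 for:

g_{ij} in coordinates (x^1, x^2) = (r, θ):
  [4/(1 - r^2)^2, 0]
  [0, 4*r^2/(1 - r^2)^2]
Geodesic equation: d^2x^k/dλ^2 + Γ^k_{ij} (dx^i/dλ)(dx^j/dλ) = 0.
Non-zero Christoffel symbols:
Γ^r_{r r} = 2*r/(1 - r^2)
Γ^r_{θ θ} = (r^3 + r)/(r^2 - 1)
Γ^θ_{r θ} = (-r^2 - 1)/(r^3 - r)
Substituting (the symmetric pair Γ^k_{ij}, Γ^k_{ji} combines into a factor 2):
d^2r/dλ^2 + (2*r/(1 - r^2)) (dr/dλ)^2 + ((r^3 + r)/(r^2 - 1)) (dθ/dλ)^2 = 0
d^2θ/dλ^2 + ((-2*r^2 - 2)/(r^3 - r)) (dr/dλ)(dθ/dλ) = 0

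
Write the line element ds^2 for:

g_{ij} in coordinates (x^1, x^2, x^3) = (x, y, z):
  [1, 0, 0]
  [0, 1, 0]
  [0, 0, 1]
ds^2 = g_{ij} dx^i dx^j; only the non-zero components contribute.
ds^2 = dx^2 + dy^2 + dz^2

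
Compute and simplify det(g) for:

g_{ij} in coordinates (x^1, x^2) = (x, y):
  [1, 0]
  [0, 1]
For a 2×2 metric: det(g) = g_{11}·g_{22} - g_{12}·g_{21}
= (1)·(1) - (0)·(0)
= 1 - 0
det(g) = 1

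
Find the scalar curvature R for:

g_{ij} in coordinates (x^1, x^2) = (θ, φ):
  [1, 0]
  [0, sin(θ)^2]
Non-zero Christoffel symbols (Γ^k_{ij} = Γ^k_{ji}):
Γ^θ_{φ φ} = -sin(2*θ)/2
Γ^φ_{θ φ} = 1/tan(θ)
Ricci tensor (R_{ij} = R^k_{ikj}): R_{θθ} = 1, R_{θφ} = 0, R_{φφ} = sin(θ)^2
Inverse metric: g^{θθ} = 1, g^{φφ} = 1/sin(θ)^2
R = g^{ij} R_{ij} = (1)(1) + (1/sin(θ)^2)(sin(θ)^2) = 2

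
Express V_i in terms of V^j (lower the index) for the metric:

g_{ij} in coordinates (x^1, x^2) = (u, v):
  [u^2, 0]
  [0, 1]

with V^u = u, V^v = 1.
V_i = g_{ij} V^j:
V_u = (u^2)(u) + (0)(1) = u^3
V_v = (0)(u) + (1)(1) = 1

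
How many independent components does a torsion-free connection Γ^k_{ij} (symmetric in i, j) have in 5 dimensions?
Γ^k_{ij} has n choices for the upper index and n(n+1)/2 independent symmetric lower index pairs.
Total = 5 × 5×6/2 = 5 × 15 = 75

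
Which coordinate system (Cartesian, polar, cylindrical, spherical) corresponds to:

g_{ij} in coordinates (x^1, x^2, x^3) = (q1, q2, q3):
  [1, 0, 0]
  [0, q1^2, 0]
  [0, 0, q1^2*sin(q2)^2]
The line element ds^2 = dq1^2 + q1^2 dq2^2 + q1^2 sin(q2)^2 dq3^2 is dr^2 + r^2 dθ^2 + r^2 sin(θ)^2 dφ^2 with q1 = r, q2 = θ, q3 = φ.
spherical coordinates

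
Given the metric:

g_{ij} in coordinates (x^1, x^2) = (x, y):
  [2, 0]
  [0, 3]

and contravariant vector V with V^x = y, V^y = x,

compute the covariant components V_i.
V_i = g_{ij} V^j:
V_x = (2)(y) + (0)(x) = 2*y
V_y = (0)(y) + (3)(x) = 3*x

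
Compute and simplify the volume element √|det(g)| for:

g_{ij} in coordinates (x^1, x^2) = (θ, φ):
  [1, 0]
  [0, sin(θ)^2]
det(g) = sin(θ)^2
√|det(g)| = sin(θ) (taking 0 < θ < π so that |sin(θ)| = sin(θ))
Volume element: dV = sin(θ) dθ dφ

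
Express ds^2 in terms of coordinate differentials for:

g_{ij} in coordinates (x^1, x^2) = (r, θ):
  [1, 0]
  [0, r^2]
ds^2 = g_{ij} dx^i dx^j; only the non-zero components contribute.
ds^2 = dr^2 + r^2 dθ^2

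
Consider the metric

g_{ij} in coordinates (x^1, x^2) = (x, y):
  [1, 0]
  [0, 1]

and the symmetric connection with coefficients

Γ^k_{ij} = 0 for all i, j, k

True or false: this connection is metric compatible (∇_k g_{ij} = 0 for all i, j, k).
Using ∇_k g_{ij} = ∂_k g_{ij} - Γ^m_{ki} g_{mj} - Γ^m_{kj} g_{im}:
e.g. ∇_y g_{xy} = (0) - (0) - (0) = 0
Every component ∇_k g_{ij} vanishes: the connection is metric compatible.
True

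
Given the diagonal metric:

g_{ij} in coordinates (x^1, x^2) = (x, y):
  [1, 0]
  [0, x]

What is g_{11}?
With x^1 = x, x^2 = y, g_{11} = g_{xx} is the row-1, column-1 entry of the matrix.
g_{11} = 1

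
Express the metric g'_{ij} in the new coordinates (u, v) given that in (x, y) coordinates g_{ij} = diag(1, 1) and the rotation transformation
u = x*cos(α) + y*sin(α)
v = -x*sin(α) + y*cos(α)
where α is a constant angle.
Invert the transformation: x = u*cos(α) - v*sin(α), y = u*sin(α) + v*cos(α)
g'_{ij} = (∂x^k/∂x'^i)(∂x^l/∂x'^j) g_{kl}; with g_{kl} = δ_{kl} this is Σ_k (∂x^k/∂x'^i)(∂x^k/∂x'^j).
Jacobian: ∂x/∂u = cos(α), ∂x/∂v = -sin(α), ∂y/∂u = sin(α), ∂y/∂v = cos(α)
g'_{uu} = (cos(α))(cos(α)) + (sin(α))(sin(α)) = 1
g'_{uv} = (cos(α))(-sin(α)) + (sin(α))(cos(α)) = 0
g'_{vv} = (-sin(α))(-sin(α)) + (cos(α))(cos(α)) = 1
g'_{ij} = diag(1, 1)
The Euclidean metric is invariant under rotations.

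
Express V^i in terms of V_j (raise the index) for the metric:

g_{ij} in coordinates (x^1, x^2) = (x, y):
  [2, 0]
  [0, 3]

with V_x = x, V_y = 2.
Inverse metric (diagonal): g^{xx} = 1/2, g^{yy} = 1/3
V^i = g^{ij} V_j:
V^x = (1/2)(x) + (0)(2) = x/2
V^y = (0)(x) + (1/3)(2) = 2/3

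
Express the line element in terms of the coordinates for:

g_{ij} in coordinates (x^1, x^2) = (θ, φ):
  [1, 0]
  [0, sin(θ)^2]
ds^2 = g_{ij} dx^i dx^j; only the non-zero components contribute.
ds^2 = dθ^2 + sin(θ)^2 dφ^2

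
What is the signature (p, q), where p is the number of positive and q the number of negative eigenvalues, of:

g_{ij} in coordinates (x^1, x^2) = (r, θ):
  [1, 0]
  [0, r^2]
The metric is diagonal, so its eigenvalues are the diagonal entries: 1, r^2 (at a generic point, where coordinate-dependent entries are positive).
2 positive, 0 negative.
(2, 0) - Riemannian (positive definite)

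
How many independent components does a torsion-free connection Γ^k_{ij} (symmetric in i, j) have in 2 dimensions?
Γ^k_{ij} has n choices for the upper index and n(n+1)/2 independent symmetric lower index pairs.
Total = 2 × 2×3/2 = 2 × 3 = 6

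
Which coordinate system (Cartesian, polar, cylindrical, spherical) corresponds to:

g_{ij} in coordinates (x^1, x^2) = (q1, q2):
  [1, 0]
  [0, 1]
All components are constant and the metric is the identity, i.e. orthonormal rectilinear coordinates.
Cartesian (2D) coordinates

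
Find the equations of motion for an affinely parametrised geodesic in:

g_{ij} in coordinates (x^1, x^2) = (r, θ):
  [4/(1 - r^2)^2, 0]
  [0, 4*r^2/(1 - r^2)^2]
Geodesic equation: d^2x^k/dλ^2 + Γ^k_{ij} (dx^i/dλ)(dx^j/dλ) = 0.
Non-zero Christoffel symbols:
Γ^r_{r r} = 2*r/(1 - r^2)
Γ^r_{θ θ} = (r^3 + r)/(r^2 - 1)
Γ^θ_{r θ} = (-r^2 - 1)/(r^3 - r)
Substituting (the symmetric pair Γ^k_{ij}, Γ^k_{ji} combines into a factor 2):
d^2r/dλ^2 + (2*r/(1 - r^2)) (dr/dλ)^2 + ((r^3 + r)/(r^2 - 1)) (dθ/dλ)^2 = 0
d^2θ/dλ^2 + ((-2*r^2 - 2)/(r^3 - r)) (dr/dλ)(dθ/dλ) = 0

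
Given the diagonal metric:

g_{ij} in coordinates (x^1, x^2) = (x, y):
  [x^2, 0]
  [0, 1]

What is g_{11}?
With x^1 = x, x^2 = y, g_{11} = g_{xx} is the row-1, column-1 entry of the matrix.
g_{11} = x^2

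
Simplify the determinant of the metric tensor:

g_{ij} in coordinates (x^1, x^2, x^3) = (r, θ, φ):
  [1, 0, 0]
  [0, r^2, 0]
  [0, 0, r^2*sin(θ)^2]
Diagonal metric: det(g) = g_{11}·g_{22}·g_{33}
= (1)·(r^2)·(r^2*sin(θ)^2)
det(g) = r^4*sin(θ)^2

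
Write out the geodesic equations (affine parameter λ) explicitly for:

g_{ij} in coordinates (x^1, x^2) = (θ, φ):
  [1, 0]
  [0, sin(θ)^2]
Geodesic equation: d^2x^k/dλ^2 + Γ^k_{ij} (dx^i/dλ)(dx^j/dλ) = 0.
Non-zero Christoffel symbols:
Γ^θ_{φ φ} = -sin(2*θ)/2
Γ^φ_{θ φ} = 1/tan(θ)
Substituting (the symmetric pair Γ^k_{ij}, Γ^k_{ji} combines into a factor 2):
d^2θ/dλ^2 - (sin(2*θ)/2) (dφ/dλ)^2 = 0
d^2φ/dλ^2 + (2/tan(θ)) (dθ/dλ)(dφ/dλ) = 0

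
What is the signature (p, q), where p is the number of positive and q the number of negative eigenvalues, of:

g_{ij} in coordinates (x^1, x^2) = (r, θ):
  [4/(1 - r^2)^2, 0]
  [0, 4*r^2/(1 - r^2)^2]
The metric is diagonal, so its eigenvalues are the diagonal entries: 4/(1 - r^2)^2, 4*r^2/(1 - r^2)^2 (at a generic point, where coordinate-dependent entries are positive).
2 positive, 0 negative.
(2, 0) - Riemannian (positive definite)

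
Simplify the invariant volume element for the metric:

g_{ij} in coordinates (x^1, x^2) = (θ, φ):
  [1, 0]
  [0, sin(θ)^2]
det(g) = sin(θ)^2
√|det(g)| = sin(θ) (taking 0 < θ < π so that |sin(θ)| = sin(θ))
Volume element: dV = sin(θ) dθ dφ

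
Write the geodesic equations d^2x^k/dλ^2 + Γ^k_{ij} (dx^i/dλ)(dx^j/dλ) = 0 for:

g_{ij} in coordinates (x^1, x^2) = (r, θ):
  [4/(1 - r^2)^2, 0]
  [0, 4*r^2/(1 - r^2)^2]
Geodesic equation: d^2x^k/dλ^2 + Γ^k_{ij} (dx^i/dλ)(dx^j/dλ) = 0.
Non-zero Christoffel symbols:
Γ^r_{r r} = 2*r/(1 - r^2)
Γ^r_{θ θ} = (r^3 + r)/(r^2 - 1)
Γ^θ_{r θ} = (-r^2 - 1)/(r^3 - r)
Substituting (the symmetric pair Γ^k_{ij}, Γ^k_{ji} combines into a factor 2):
d^2r/dλ^2 + (2*r/(1 - r^2)) (dr/dλ)^2 + ((r^3 + r)/(r^2 - 1)) (dθ/dλ)^2 = 0
d^2θ/dλ^2 + ((-2*r^2 - 2)/(r^3 - r)) (dr/dλ)(dθ/dλ) = 0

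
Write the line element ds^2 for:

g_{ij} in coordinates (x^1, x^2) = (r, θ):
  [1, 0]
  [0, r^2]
ds^2 = g_{ij} dx^i dx^j; only the non-zero components contribute.
ds^2 = dr^2 + r^2 dθ^2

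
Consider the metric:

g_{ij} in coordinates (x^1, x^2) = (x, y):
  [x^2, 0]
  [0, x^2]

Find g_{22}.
With x^1 = x, x^2 = y, g_{22} = g_{yy} is the row-2, column-2 entry of the matrix.
g_{22} = x^2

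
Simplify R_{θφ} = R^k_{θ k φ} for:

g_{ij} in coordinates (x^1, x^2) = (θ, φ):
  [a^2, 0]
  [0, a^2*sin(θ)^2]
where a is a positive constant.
Non-zero Christoffel symbols (Γ^k_{ij} = Γ^k_{ji}):
Γ^θ_{φ φ} = -sin(2*θ)/2
Γ^φ_{θ φ} = 1/tan(θ)
R^θ_{θ θ φ} = 0 (a repeated index in an antisymmetric pair)
R^φ_{θ φ φ} = 0 (a repeated index in an antisymmetric pair)
R_{θφ} = R^θ_{θ θ φ} + R^φ_{θ φ φ} = (0) + (0) = 0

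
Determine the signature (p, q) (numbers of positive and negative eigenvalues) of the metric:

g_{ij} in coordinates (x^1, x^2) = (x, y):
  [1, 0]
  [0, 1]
The metric is diagonal, so its eigenvalues are the diagonal entries: 1, 1 (at a generic point, where coordinate-dependent entries are positive).
2 positive, 0 negative.
(2, 0) - Riemannian (positive definite)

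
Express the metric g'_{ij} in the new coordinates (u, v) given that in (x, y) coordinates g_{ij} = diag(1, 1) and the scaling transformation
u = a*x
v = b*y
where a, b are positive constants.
Invert the transformation: x = u/a, y = v/b
g'_{ij} = (∂x^k/∂x'^i)(∂x^l/∂x'^j) g_{kl}; with g_{kl} = δ_{kl} this is Σ_k (∂x^k/∂x'^i)(∂x^k/∂x'^j).
Jacobian: ∂x/∂u = 1/a, ∂x/∂v = 0, ∂y/∂u = 0, ∂y/∂v = 1/b
g'_{uu} = (1/a)(1/a) + (0)(0) = 1/a^2
g'_{uv} = (1/a)(0) + (0)(1/b) = 0
g'_{vv} = (0)(0) + (1/b)(1/b) = 1/b^2
g'_{ij} = diag(1/a^2, 1/b^2)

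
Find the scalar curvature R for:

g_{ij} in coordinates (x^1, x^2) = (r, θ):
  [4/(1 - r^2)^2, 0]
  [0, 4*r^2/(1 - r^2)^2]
Non-zero Christoffel symbols (Γ^k_{ij} = Γ^k_{ji}):
Γ^r_{r r} = 2*r/(1 - r^2)
Γ^r_{θ θ} = (r^3 + r)/(r^2 - 1)
Γ^θ_{r θ} = (-r^2 - 1)/(r^3 - r)
Ricci tensor (R_{ij} = R^k_{ikj}): R_{rr} = -4/(r^2 - 1)^2, R_{rθ} = 0, R_{θθ} = -4*r^2/(r^2 - 1)^2
Inverse metric: g^{rr} = (1 - r^2)^2/4, g^{θθ} = (1 - r^2)^2/(4*r^2)
R = g^{ij} R_{ij} = ((1 - r^2)^2/4)(-4/(r^2 - 1)^2) + ((1 - r^2)^2/(4*r^2))(-4*r^2/(r^2 - 1)^2) = -2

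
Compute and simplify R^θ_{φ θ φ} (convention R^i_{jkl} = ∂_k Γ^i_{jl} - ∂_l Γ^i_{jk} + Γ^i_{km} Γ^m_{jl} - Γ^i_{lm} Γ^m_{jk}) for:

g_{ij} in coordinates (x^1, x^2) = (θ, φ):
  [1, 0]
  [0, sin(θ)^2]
Non-zero Christoffel symbols (Γ^k_{ij} = Γ^k_{ji}):
Γ^θ_{φ φ} = -sin(2*θ)/2
Γ^φ_{θ φ} = 1/tan(θ)
R^θ_{φ θ φ} = ∂_θ Γ^θ_{φ φ} - ∂_φ Γ^θ_{φ θ} + Γ^θ_{θ m} Γ^m_{φ φ} - Γ^θ_{φ m} Γ^m_{φ θ}
  = (-cos(2*θ)) - (0) + (0) - (-cos(θ)^2) = sin(θ)^2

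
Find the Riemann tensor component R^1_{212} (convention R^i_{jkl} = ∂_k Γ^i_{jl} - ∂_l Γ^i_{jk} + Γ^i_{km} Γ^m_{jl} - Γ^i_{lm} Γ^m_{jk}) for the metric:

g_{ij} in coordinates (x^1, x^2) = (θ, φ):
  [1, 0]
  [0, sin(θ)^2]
Non-zero Christoffel symbols (Γ^k_{ij} = Γ^k_{ji}):
Γ^θ_{φ φ} = -sin(2*θ)/2
Γ^φ_{θ φ} = 1/tan(θ)
R^θ_{φ θ φ} = ∂_θ Γ^θ_{φ φ} - ∂_φ Γ^θ_{φ θ} + Γ^θ_{θ m} Γ^m_{φ φ} - Γ^θ_{φ m} Γ^m_{φ θ}
  = (-cos(2*θ)) - (0) + (0) - (-cos(θ)^2) = sin(θ)^2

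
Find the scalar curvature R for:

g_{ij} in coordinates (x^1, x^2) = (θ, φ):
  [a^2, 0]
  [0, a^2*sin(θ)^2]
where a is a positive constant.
Non-zero Christoffel symbols (Γ^k_{ij} = Γ^k_{ji}):
Γ^θ_{φ φ} = -sin(2*θ)/2
Γ^φ_{θ φ} = 1/tan(θ)
Ricci tensor (R_{ij} = R^k_{ikj}): R_{θθ} = 1, R_{θφ} = 0, R_{φφ} = sin(θ)^2
Inverse metric: g^{θθ} = 1/a^2, g^{φφ} = 1/(a^2*sin(θ)^2)
R = g^{ij} R_{ij} = (1/a^2)(1) + (1/(a^2*sin(θ)^2))(sin(θ)^2) = 2/a^2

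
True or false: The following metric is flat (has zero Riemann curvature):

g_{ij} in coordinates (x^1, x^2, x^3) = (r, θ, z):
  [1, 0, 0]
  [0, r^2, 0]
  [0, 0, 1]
Non-zero Christoffel symbols:
Γ^r_{θ θ} = -r
Γ^θ_{r θ} = 1/r
Ricci tensor: R_{rr} = 0, R_{rθ} = 0, R_{rz} = 0, R_{θθ} = 0, R_{θz} = 0, R_{zz} = 0
All R_{ij} vanish; in 3 dimensions the Riemann tensor is fully determined by the Ricci tensor, so R^i_{jkl} = 0: the metric is flat (curvilinear coordinates on flat space).
True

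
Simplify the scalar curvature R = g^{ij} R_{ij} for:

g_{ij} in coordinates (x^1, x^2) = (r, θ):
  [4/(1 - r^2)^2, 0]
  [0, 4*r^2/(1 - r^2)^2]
Non-zero Christoffel symbols (Γ^k_{ij} = Γ^k_{ji}):
Γ^r_{r r} = 2*r/(1 - r^2)
Γ^r_{θ θ} = (r^3 + r)/(r^2 - 1)
Γ^θ_{r θ} = (-r^2 - 1)/(r^3 - r)
Ricci tensor (R_{ij} = R^k_{ikj}): R_{rr} = -4/(r^2 - 1)^2, R_{rθ} = 0, R_{θθ} = -4*r^2/(r^2 - 1)^2
Inverse metric: g^{rr} = (1 - r^2)^2/4, g^{θθ} = (1 - r^2)^2/(4*r^2)
R = g^{ij} R_{ij} = ((1 - r^2)^2/4)(-4/(r^2 - 1)^2) + ((1 - r^2)^2/(4*r^2))(-4*r^2/(r^2 - 1)^2) = -2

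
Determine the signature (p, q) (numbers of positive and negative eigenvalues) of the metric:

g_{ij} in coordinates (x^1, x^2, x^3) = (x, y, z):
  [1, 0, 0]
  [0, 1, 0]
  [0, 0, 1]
The metric is diagonal, so its eigenvalues are the diagonal entries: 1, 1, 1 (at a generic point, where coordinate-dependent entries are positive).
3 positive, 0 negative.
(3, 0) - Riemannian (positive definite)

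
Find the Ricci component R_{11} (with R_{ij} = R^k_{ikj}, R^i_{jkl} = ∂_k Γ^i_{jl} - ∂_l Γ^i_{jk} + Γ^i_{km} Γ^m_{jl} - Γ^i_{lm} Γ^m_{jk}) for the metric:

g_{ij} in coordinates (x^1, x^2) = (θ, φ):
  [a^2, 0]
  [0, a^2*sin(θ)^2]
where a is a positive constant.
Non-zero Christoffel symbols (Γ^k_{ij} = Γ^k_{ji}):
Γ^θ_{φ φ} = -sin(2*θ)/2
Γ^φ_{θ φ} = 1/tan(θ)
R^θ_{θ θ θ} = 0 (a repeated index in an antisymmetric pair)
R^φ_{θ φ θ} = ∂_φ Γ^φ_{θ θ} - ∂_θ Γ^φ_{θ φ} + Γ^φ_{φ m} Γ^m_{θ θ} - Γ^φ_{θ m} Γ^m_{θ φ}
  = (0) - (-1/sin(θ)^2) + (0) - (1/tan(θ)^2) = 1
R_{θθ} = R^θ_{θ θ θ} + R^φ_{θ φ θ} = (0) + (1) = 1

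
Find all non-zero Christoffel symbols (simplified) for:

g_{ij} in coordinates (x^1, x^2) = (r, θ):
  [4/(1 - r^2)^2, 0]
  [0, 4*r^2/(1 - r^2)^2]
Using Γ^k_{ij} = (1/2) g^{km} (∂_i g_{mj} + ∂_j g_{mi} - ∂_m g_{ij}); the metric is diagonal, so only the m = k term contributes.
Non-zero symbols (using the symmetry Γ^k_{ij} = Γ^k_{ji}):
Γ^r_{r r} = (1/2) g^{rr} (∂_r g_{rr} + ∂_r g_{rr} - ∂_r g_{rr}) = (1/2)((1 - r^2)^2/4)((16*r/(1 - r^2)^3) + (16*r/(1 - r^2)^3) - (16*r/(1 - r^2)^3)) = 2*r/(1 - r^2)
Γ^r_{θ θ} = (1/2) g^{rr} (∂_θ g_{rθ} + ∂_θ g_{rθ} - ∂_r g_{θθ}) = (1/2)((1 - r^2)^2/4)((0) + (0) - (-8*(r^3 + r)/(r^2 - 1)^3)) = (r^3 + r)/(r^2 - 1)
Γ^θ_{r θ} = (1/2) g^{θθ} (∂_r g_{θθ} + ∂_θ g_{θr} - ∂_θ g_{rθ}) = (1/2)((1 - r^2)^2/(4*r^2))((-8*(r^3 + r)/(r^2 - 1)^3) + (0) - (0)) = (-r^2 - 1)/(r^3 - r)
All other Christoffel symbols are zero.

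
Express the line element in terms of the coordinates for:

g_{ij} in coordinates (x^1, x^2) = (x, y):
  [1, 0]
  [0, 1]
ds^2 = g_{ij} dx^i dx^j; only the non-zero components contribute.
ds^2 = dx^2 + dy^2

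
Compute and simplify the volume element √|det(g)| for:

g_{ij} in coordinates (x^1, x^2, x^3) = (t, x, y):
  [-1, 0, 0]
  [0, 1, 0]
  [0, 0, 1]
det(g) = -1
√|det(g)| = 1
Volume element: dV = 1 dt dx dy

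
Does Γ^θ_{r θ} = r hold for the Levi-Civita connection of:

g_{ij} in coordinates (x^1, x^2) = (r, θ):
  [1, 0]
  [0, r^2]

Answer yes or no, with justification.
Γ^θ_{r θ} = (1/2) g^{θθ} (∂_r g_{θθ} + ∂_θ g_{θr} - ∂_θ g_{rθ}) = (1/2)(1/r^2)((2*r) + (0) - (0)) = 1/r
This differs from the proposed value r.
No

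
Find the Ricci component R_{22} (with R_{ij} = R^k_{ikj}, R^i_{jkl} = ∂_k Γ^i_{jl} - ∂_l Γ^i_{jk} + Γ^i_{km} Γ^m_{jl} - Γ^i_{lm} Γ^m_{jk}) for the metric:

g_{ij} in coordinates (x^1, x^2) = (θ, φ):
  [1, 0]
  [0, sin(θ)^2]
Non-zero Christoffel symbols (Γ^k_{ij} = Γ^k_{ji}):
Γ^θ_{φ φ} = -sin(2*θ)/2
Γ^φ_{θ φ} = 1/tan(θ)
R^θ_{φ θ φ} = ∂_θ Γ^θ_{φ φ} - ∂_φ Γ^θ_{φ θ} + Γ^θ_{θ m} Γ^m_{φ φ} - Γ^θ_{φ m} Γ^m_{φ θ}
  = (-cos(2*θ)) - (0) + (0) - (-cos(θ)^2) = sin(θ)^2
R^φ_{φ φ φ} = 0 (a repeated index in an antisymmetric pair)
R_{φφ} = R^θ_{φ θ φ} + R^φ_{φ φ φ} = (sin(θ)^2) + (0) = sin(θ)^2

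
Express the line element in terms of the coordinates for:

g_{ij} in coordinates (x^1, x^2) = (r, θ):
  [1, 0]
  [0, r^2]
ds^2 = g_{ij} dx^i dx^j; only the non-zero components contribute.
ds^2 = dr^2 + r^2 dθ^2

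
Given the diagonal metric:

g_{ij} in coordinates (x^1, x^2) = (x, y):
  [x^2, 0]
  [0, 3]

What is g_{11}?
With x^1 = x, x^2 = y, g_{11} = g_{xx} is the row-1, column-1 entry of the matrix.
g_{11} = x^2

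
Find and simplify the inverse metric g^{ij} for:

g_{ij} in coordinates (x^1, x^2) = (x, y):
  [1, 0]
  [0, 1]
The metric is diagonal, so g^{ij} is diagonal with entries 1/g_{ii}: diag(1, 1).
g^{ij}:
  [1, 0]
  [0, 1]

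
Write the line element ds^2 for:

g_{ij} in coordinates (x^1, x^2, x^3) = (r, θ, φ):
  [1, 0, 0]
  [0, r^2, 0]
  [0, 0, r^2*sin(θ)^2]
ds^2 = g_{ij} dx^i dx^j; only the non-zero components contribute.
ds^2 = dr^2 + r^2 dθ^2 + r^2*sin(θ)^2 dφ^2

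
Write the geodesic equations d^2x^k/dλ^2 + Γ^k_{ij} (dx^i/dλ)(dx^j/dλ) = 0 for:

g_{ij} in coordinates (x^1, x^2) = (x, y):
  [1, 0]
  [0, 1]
Geodesic equation: d^2x^k/dλ^2 + Γ^k_{ij} (dx^i/dλ)(dx^j/dλ) = 0.
All Christoffel symbols vanish, so the geodesics are straight lines:
d^2x/dλ^2 = 0
d^2y/dλ^2 = 0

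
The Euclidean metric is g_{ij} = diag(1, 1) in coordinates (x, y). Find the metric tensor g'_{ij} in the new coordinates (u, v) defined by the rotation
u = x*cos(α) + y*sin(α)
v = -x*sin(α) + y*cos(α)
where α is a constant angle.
Invert the transformation: x = u*cos(α) - v*sin(α), y = u*sin(α) + v*cos(α)
g'_{ij} = (∂x^k/∂x'^i)(∂x^l/∂x'^j) g_{kl}; with g_{kl} = δ_{kl} this is Σ_k (∂x^k/∂x'^i)(∂x^k/∂x'^j).
Jacobian: ∂x/∂u = cos(α), ∂x/∂v = -sin(α), ∂y/∂u = sin(α), ∂y/∂v = cos(α)
g'_{uu} = (cos(α))(cos(α)) + (sin(α))(sin(α)) = 1
g'_{uv} = (cos(α))(-sin(α)) + (sin(α))(cos(α)) = 0
g'_{vv} = (-sin(α))(-sin(α)) + (cos(α))(cos(α)) = 1
g'_{ij} = diag(1, 1)
The Euclidean metric is invariant under rotations.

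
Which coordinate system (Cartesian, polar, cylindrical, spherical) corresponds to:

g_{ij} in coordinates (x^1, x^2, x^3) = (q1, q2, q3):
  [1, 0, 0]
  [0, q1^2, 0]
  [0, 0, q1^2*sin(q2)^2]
The line element ds^2 = dq1^2 + q1^2 dq2^2 + q1^2 sin(q2)^2 dq3^2 is dr^2 + r^2 dθ^2 + r^2 sin(θ)^2 dφ^2 with q1 = r, q2 = θ, q3 = φ.
spherical coordinates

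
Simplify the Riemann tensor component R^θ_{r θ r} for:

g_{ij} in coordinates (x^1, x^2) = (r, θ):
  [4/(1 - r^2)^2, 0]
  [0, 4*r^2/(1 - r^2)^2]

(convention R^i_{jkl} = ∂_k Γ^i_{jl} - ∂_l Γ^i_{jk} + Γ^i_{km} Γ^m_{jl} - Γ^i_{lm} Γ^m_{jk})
Non-zero Christoffel symbols (Γ^k_{ij} = Γ^k_{ji}):
Γ^r_{r r} = 2*r/(1 - r^2)
Γ^r_{θ θ} = (r^3 + r)/(r^2 - 1)
Γ^θ_{r θ} = (-r^2 - 1)/(r^3 - r)
R^θ_{r θ r} = ∂_θ Γ^θ_{r r} - ∂_r Γ^θ_{r θ} + Γ^θ_{θ m} Γ^m_{r r} - Γ^θ_{r m} Γ^m_{r θ}
  = (0) - ((r^4 + 4*r^2 - 1)/(r^3 - r)^2) + (2*(r^2 + 1)/(r^2 - 1)^2) - ((r^2 + 1)^2/(r^3 - r)^2) = -4/(r^2 - 1)^2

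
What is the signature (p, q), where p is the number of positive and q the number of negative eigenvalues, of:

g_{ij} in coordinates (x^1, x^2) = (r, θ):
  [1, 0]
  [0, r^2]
The metric is diagonal, so its eigenvalues are the diagonal entries: 1, r^2 (at a generic point, where coordinate-dependent entries are positive).
2 positive, 0 negative.
(2, 0) - Riemannian (positive definite)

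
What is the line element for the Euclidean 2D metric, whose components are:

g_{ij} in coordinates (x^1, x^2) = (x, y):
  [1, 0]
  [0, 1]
ds^2 = g_{ij} dx^i dx^j; only the non-zero components contribute.
ds^2 = dx^2 + dy^2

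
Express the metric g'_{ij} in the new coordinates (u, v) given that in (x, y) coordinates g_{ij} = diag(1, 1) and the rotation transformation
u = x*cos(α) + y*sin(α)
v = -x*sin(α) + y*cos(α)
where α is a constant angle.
Invert the transformation: x = u*cos(α) - v*sin(α), y = u*sin(α) + v*cos(α)
g'_{ij} = (∂x^k/∂x'^i)(∂x^l/∂x'^j) g_{kl}; with g_{kl} = δ_{kl} this is Σ_k (∂x^k/∂x'^i)(∂x^k/∂x'^j).
Jacobian: ∂x/∂u = cos(α), ∂x/∂v = -sin(α), ∂y/∂u = sin(α), ∂y/∂v = cos(α)
g'_{uu} = (cos(α))(cos(α)) + (sin(α))(sin(α)) = 1
g'_{uv} = (cos(α))(-sin(α)) + (sin(α))(cos(α)) = 0
g'_{vv} = (-sin(α))(-sin(α)) + (cos(α))(cos(α)) = 1
g'_{ij} = diag(1, 1)
The Euclidean metric is invariant under rotations.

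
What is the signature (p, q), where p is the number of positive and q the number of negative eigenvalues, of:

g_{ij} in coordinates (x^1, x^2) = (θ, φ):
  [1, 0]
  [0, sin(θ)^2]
The metric is diagonal, so its eigenvalues are the diagonal entries: 1, sin(θ)^2 (at a generic point, where coordinate-dependent entries are positive).
2 positive, 0 negative.
(2, 0) - Riemannian (positive definite)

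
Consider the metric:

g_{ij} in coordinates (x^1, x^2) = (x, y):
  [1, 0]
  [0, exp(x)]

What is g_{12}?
With x^1 = x, x^2 = y, g_{12} = g_{xy} is the row-1, column-2 entry of the matrix.
g_{12} = 0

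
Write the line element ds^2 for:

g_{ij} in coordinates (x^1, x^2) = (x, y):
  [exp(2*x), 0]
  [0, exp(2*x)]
ds^2 = g_{ij} dx^i dx^j; only the non-zero components contribute.
ds^2 = exp(2*x) dx^2 + exp(2*x) dy^2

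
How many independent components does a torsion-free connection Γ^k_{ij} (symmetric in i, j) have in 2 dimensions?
Γ^k_{ij} has n choices for the upper index and n(n+1)/2 independent symmetric lower index pairs.
Total = 2 × 2×3/2 = 2 × 3 = 6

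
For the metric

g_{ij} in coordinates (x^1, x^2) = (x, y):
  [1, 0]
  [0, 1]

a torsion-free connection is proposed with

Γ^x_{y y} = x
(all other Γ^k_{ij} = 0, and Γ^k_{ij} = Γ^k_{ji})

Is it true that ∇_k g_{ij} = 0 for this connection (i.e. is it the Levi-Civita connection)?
Using ∇_k g_{ij} = ∂_k g_{ij} - Γ^m_{ki} g_{mj} - Γ^m_{kj} g_{im}:
∇_y g_{xy} = (0) - (0) - (x) = -x ≠ 0
So the connection is not metric compatible (it is not the Levi-Civita connection).
No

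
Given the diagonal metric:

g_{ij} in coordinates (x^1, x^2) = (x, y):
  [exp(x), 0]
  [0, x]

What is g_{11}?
With x^1 = x, x^2 = y, g_{11} = g_{xx} is the row-1, column-1 entry of the matrix.
g_{11} = exp(x)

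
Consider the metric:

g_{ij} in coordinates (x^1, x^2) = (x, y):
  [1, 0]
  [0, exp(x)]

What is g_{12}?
With x^1 = x, x^2 = y, g_{12} = g_{xy} is the row-1, column-2 entry of the matrix.
g_{12} = 0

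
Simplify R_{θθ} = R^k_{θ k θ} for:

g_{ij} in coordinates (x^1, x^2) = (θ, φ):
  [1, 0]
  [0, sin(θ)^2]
Non-zero Christoffel symbols (Γ^k_{ij} = Γ^k_{ji}):
Γ^θ_{φ φ} = -sin(2*θ)/2
Γ^φ_{θ φ} = 1/tan(θ)
R^θ_{θ θ θ} = 0 (a repeated index in an antisymmetric pair)
R^φ_{θ φ θ} = ∂_φ Γ^φ_{θ θ} - ∂_θ Γ^φ_{θ φ} + Γ^φ_{φ m} Γ^m_{θ θ} - Γ^φ_{θ m} Γ^m_{θ φ}
  = (0) - (-1/sin(θ)^2) + (0) - (1/tan(θ)^2) = 1
R_{θθ} = R^θ_{θ θ θ} + R^φ_{θ φ θ} = (0) + (1) = 1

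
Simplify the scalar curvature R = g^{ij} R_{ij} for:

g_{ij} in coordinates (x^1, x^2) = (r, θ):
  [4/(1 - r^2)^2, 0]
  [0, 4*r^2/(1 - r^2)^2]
Non-zero Christoffel symbols (Γ^k_{ij} = Γ^k_{ji}):
Γ^r_{r r} = 2*r/(1 - r^2)
Γ^r_{θ θ} = (r^3 + r)/(r^2 - 1)
Γ^θ_{r θ} = (-r^2 - 1)/(r^3 - r)
Ricci tensor (R_{ij} = R^k_{ikj}): R_{rr} = -4/(r^2 - 1)^2, R_{rθ} = 0, R_{θθ} = -4*r^2/(r^2 - 1)^2
Inverse metric: g^{rr} = (1 - r^2)^2/4, g^{θθ} = (1 - r^2)^2/(4*r^2)
R = g^{ij} R_{ij} = ((1 - r^2)^2/4)(-4/(r^2 - 1)^2) + ((1 - r^2)^2/(4*r^2))(-4*r^2/(r^2 - 1)^2) = -2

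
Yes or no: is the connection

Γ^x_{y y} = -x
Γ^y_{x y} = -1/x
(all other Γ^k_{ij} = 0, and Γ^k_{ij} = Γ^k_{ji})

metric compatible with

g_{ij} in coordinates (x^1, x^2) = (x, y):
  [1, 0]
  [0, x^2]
Using ∇_k g_{ij} = ∂_k g_{ij} - Γ^m_{ki} g_{mj} - Γ^m_{kj} g_{im}:
∇_x g_{yy} = (2*x) - (-x) - (-x) = 4*x ≠ 0
So the connection is not metric compatible (it is not the Levi-Civita connection).
No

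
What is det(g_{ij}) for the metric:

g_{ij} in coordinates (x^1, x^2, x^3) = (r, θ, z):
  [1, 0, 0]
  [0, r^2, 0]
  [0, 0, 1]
Diagonal metric: det(g) = g_{11}·g_{22}·g_{33}
= (1)·(r^2)·(1)
det(g) = r^2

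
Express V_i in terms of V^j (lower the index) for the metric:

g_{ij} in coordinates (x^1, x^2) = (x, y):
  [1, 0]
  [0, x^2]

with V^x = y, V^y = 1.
V_i = g_{ij} V^j:
V_x = (1)(y) + (0)(1) = y
V_y = (0)(y) + (x^2)(1) = x^2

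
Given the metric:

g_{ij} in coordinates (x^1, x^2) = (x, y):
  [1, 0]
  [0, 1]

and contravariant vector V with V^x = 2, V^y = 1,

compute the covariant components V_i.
V_i = g_{ij} V^j:
V_x = (1)(2) + (0)(1) = 2
V_y = (0)(2) + (1)(1) = 1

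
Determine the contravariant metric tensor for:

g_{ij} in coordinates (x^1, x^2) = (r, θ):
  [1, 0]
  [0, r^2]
The metric is diagonal, so g^{ij} is diagonal with entries 1/g_{ii}: diag(1, 1/(r^2)).
g^{ij}:
  [1, 0]
  [0, 1/r^2]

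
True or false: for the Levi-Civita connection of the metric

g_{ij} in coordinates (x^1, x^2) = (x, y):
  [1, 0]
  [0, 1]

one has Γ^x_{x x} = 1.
Γ^x_{x x} = (1/2) g^{xx} (∂_x g_{xx} + ∂_x g_{xx} - ∂_x g_{xx}) = (1/2)(1)((0) + (0) - (0)) = 0
This differs from the proposed value 1.
False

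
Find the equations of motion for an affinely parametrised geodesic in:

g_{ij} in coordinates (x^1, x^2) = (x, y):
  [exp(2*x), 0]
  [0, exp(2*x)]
Geodesic equation: d^2x^k/dλ^2 + Γ^k_{ij} (dx^i/dλ)(dx^j/dλ) = 0.
Non-zero Christoffel symbols:
Γ^x_{x x} = 1
Γ^x_{y y} = -1
Γ^y_{x y} = 1
Substituting (the symmetric pair Γ^k_{ij}, Γ^k_{ji} combines into a factor 2):
d^2x/dλ^2 + (dx/dλ)^2 - (dy/dλ)^2 = 0
d^2y/dλ^2 + 2 (dx/dλ)(dy/dλ) = 0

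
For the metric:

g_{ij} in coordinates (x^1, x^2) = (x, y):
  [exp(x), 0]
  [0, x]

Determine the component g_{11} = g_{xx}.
With x^1 = x, x^2 = y, g_{11} = g_{xx} is the row-1, column-1 entry of the matrix.
g_{11} = exp(x)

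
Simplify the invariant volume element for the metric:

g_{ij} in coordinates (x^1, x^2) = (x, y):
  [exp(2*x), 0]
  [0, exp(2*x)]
det(g) = exp(4*x)
√|det(g)| = exp(2*x)
Volume element: dV = exp(2*x) dx dy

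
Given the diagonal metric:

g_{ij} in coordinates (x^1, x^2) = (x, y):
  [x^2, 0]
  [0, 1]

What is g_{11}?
With x^1 = x, x^2 = y, g_{11} = g_{xx} is the row-1, column-1 entry of the matrix.
g_{11} = x^2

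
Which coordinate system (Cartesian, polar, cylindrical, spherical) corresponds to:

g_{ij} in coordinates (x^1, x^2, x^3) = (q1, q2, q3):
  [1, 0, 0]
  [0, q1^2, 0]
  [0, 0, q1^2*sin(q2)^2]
The line element ds^2 = dq1^2 + q1^2 dq2^2 + q1^2 sin(q2)^2 dq3^2 is dr^2 + r^2 dθ^2 + r^2 sin(θ)^2 dφ^2 with q1 = r, q2 = θ, q3 = φ.
spherical coordinates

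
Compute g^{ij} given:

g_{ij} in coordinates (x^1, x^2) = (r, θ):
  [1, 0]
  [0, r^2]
The metric is diagonal, so g^{ij} is diagonal with entries 1/g_{ii}: diag(1, 1/(r^2)).
g^{ij}:
  [1, 0]
  [0, 1/r^2]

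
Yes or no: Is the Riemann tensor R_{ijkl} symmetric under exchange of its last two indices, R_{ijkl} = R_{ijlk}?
It is antisymmetric in the last pair: R_{ijkl} = -R_{ijlk}.
No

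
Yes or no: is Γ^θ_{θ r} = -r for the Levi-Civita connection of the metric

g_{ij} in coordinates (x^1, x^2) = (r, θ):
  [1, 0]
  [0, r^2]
Γ^θ_{θ r} = (1/2) g^{θθ} (∂_θ g_{θr} + ∂_r g_{θθ} - ∂_θ g_{θr}) = (1/2)(1/r^2)((0) + (2*r) - (0)) = 1/r
This differs from the proposed value -r.
No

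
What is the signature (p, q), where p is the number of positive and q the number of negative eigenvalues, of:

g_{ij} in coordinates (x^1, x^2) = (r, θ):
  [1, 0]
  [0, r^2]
The metric is diagonal, so its eigenvalues are the diagonal entries: 1, r^2 (at a generic point, where coordinate-dependent entries are positive).
2 positive, 0 negative.
(2, 0) - Riemannian (positive definite)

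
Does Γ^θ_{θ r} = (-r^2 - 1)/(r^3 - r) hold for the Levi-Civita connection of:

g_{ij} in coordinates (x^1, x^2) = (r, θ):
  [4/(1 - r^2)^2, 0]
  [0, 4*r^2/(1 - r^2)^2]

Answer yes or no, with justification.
Γ^θ_{θ r} = (1/2) g^{θθ} (∂_θ g_{θr} + ∂_r g_{θθ} - ∂_θ g_{θr}) = (1/2)((1 - r^2)^2/(4*r^2))((0) + (-8*(r^3 + r)/(r^2 - 1)^3) - (0)) = (-r^2 - 1)/(r^3 - r)
This equals the proposed value (-r^2 - 1)/(r^3 - r).
Yes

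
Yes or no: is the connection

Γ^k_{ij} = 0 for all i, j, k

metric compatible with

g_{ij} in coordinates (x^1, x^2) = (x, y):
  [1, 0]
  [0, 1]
Using ∇_k g_{ij} = ∂_k g_{ij} - Γ^m_{ki} g_{mj} - Γ^m_{kj} g_{im}:
e.g. ∇_x g_{xy} = (0) - (0) - (0) = 0
Every component ∇_k g_{ij} vanishes: the connection is metric compatible.
Yes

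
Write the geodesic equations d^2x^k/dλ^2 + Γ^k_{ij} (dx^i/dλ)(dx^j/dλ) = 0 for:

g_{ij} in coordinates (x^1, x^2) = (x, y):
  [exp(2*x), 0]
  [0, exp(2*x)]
Geodesic equation: d^2x^k/dλ^2 + Γ^k_{ij} (dx^i/dλ)(dx^j/dλ) = 0.
Non-zero Christoffel symbols:
Γ^x_{x x} = 1
Γ^x_{y y} = -1
Γ^y_{x y} = 1
Substituting (the symmetric pair Γ^k_{ij}, Γ^k_{ji} combines into a factor 2):
d^2x/dλ^2 + (dx/dλ)^2 - (dy/dλ)^2 = 0
d^2y/dλ^2 + 2 (dx/dλ)(dy/dλ) = 0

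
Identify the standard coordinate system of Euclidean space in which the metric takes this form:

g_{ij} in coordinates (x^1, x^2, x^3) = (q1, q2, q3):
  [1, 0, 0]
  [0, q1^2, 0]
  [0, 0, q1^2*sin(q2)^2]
The line element ds^2 = dq1^2 + q1^2 dq2^2 + q1^2 sin(q2)^2 dq3^2 is dr^2 + r^2 dθ^2 + r^2 sin(θ)^2 dφ^2 with q1 = r, q2 = θ, q3 = φ.
spherical coordinates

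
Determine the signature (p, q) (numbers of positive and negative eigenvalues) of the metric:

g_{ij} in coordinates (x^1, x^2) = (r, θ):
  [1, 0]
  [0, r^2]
The metric is diagonal, so its eigenvalues are the diagonal entries: 1, r^2 (at a generic point, where coordinate-dependent entries are positive).
2 positive, 0 negative.
(2, 0) - Riemannian (positive definite)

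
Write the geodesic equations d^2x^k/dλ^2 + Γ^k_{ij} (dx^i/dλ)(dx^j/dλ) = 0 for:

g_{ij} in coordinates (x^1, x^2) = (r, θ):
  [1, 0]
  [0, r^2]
Geodesic equation: d^2x^k/dλ^2 + Γ^k_{ij} (dx^i/dλ)(dx^j/dλ) = 0.
Non-zero Christoffel symbols:
Γ^r_{θ θ} = -r
Γ^θ_{r θ} = 1/r
Substituting (the symmetric pair Γ^k_{ij}, Γ^k_{ji} combines into a factor 2):
d^2r/dλ^2 - r (dθ/dλ)^2 = 0
d^2θ/dλ^2 + (2/r) (dr/dλ)(dθ/dλ) = 0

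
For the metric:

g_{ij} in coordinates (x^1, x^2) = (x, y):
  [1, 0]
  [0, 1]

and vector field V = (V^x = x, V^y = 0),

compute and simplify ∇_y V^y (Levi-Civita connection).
All Christoffel symbols are zero.
∇_y V^y = ∂_y V^y + Γ^y_{y j} V^j
  = (0) + (0)(x) + (0)(0)
  = 0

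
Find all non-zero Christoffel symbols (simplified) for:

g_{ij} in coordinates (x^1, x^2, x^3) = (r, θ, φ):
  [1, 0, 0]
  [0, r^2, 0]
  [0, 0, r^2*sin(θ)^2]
Using Γ^k_{ij} = (1/2) g^{km} (∂_i g_{mj} + ∂_j g_{mi} - ∂_m g_{ij}); the metric is diagonal, so only the m = k term contributes.
Non-zero symbols (using the symmetry Γ^k_{ij} = Γ^k_{ji}):
Γ^r_{θ θ} = (1/2) g^{rr} (∂_θ g_{rθ} + ∂_θ g_{rθ} - ∂_r g_{θθ}) = (1/2)(1)((0) + (0) - (2*r)) = -r
Γ^r_{φ φ} = (1/2) g^{rr} (∂_φ g_{rφ} + ∂_φ g_{rφ} - ∂_r g_{φφ}) = (1/2)(1)((0) + (0) - (2*r*sin(θ)^2)) = -r*sin(θ)^2
Γ^θ_{r θ} = (1/2) g^{θθ} (∂_r g_{θθ} + ∂_θ g_{θr} - ∂_θ g_{rθ}) = (1/2)(1/r^2)((2*r) + (0) - (0)) = 1/r
Γ^θ_{φ φ} = (1/2) g^{θθ} (∂_φ g_{θφ} + ∂_φ g_{θφ} - ∂_θ g_{φφ}) = (1/2)(1/r^2)((0) + (0) - (r^2*sin(2*θ))) = -sin(2*θ)/2
Γ^φ_{r φ} = (1/2) g^{φφ} (∂_r g_{φφ} + ∂_φ g_{φr} - ∂_φ g_{rφ}) = (1/2)(1/(r^2*sin(θ)^2))((2*r*sin(θ)^2) + (0) - (0)) = 1/r
Γ^φ_{θ φ} = (1/2) g^{φφ} (∂_θ g_{φφ} + ∂_φ g_{φθ} - ∂_φ g_{θφ}) = (1/2)(1/(r^2*sin(θ)^2))((r^2*sin(2*θ)) + (0) - (0)) = 1/tan(θ)
All other Christoffel symbols are zero.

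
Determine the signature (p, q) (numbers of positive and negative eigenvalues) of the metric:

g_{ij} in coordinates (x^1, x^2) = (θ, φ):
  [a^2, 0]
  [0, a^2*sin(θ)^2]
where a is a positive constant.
The metric is diagonal, so its eigenvalues are the diagonal entries: a^2, a^2*sin(θ)^2 (at a generic point, where coordinate-dependent entries are positive).
2 positive, 0 negative.
(2, 0) - Riemannian (positive definite)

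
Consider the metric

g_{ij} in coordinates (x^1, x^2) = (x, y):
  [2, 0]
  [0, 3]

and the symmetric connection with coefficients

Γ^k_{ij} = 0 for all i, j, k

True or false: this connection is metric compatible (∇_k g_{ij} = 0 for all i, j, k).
Using ∇_k g_{ij} = ∂_k g_{ij} - Γ^m_{ki} g_{mj} - Γ^m_{kj} g_{im}:
e.g. ∇_y g_{xx} = (0) - (0) - (0) = 0
Every component ∇_k g_{ij} vanishes: the connection is metric compatible.
True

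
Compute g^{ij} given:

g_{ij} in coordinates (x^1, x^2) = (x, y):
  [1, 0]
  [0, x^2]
The metric is diagonal, so g^{ij} is diagonal with entries 1/g_{ii}: diag(1, 1/(x^2)).
g^{ij}:
  [1, 0]
  [0, 1/x^2]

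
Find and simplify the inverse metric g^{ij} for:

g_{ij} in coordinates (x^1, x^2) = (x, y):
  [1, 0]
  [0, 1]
The metric is diagonal, so g^{ij} is diagonal with entries 1/g_{ii}: diag(1, 1).
g^{ij}:
  [1, 0]
  [0, 1]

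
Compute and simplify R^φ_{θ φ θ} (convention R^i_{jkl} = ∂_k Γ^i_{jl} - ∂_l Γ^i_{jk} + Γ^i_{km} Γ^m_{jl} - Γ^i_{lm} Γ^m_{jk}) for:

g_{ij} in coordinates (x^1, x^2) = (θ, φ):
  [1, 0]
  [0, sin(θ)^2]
Non-zero Christoffel symbols (Γ^k_{ij} = Γ^k_{ji}):
Γ^θ_{φ φ} = -sin(2*θ)/2
Γ^φ_{θ φ} = 1/tan(θ)
R^φ_{θ φ θ} = ∂_φ Γ^φ_{θ θ} - ∂_θ Γ^φ_{θ φ} + Γ^φ_{φ m} Γ^m_{θ θ} - Γ^φ_{θ m} Γ^m_{θ φ}
  = (0) - (-1/sin(θ)^2) + (0) - (1/tan(θ)^2) = 1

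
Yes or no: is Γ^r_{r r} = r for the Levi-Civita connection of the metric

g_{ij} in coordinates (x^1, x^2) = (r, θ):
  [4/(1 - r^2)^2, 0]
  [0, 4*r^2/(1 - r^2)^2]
Γ^r_{r r} = (1/2) g^{rr} (∂_r g_{rr} + ∂_r g_{rr} - ∂_r g_{rr}) = (1/2)((1 - r^2)^2/4)((16*r/(1 - r^2)^3) + (16*r/(1 - r^2)^3) - (16*r/(1 - r^2)^3)) = 2*r/(1 - r^2)
This differs from the proposed value r.
No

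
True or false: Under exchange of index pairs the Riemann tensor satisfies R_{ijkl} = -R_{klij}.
The pair-exchange symmetry has a plus sign: R_{ijkl} = +R_{klij}.
False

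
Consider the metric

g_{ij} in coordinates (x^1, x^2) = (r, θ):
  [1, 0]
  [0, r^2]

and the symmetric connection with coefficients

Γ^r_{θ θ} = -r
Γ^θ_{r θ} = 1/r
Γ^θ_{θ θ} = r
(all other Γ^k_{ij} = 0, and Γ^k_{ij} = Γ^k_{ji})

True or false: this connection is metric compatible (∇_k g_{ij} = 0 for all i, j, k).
Using ∇_k g_{ij} = ∂_k g_{ij} - Γ^m_{ki} g_{mj} - Γ^m_{kj} g_{im}:
∇_θ g_{θθ} = (0) - (r^3) - (r^3) = -2*r^3 ≠ 0
So the connection is not metric compatible (it is not the Levi-Civita connection).
False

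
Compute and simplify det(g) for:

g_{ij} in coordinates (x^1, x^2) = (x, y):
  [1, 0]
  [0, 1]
For a 2×2 metric: det(g) = g_{11}·g_{22} - g_{12}·g_{21}
= (1)·(1) - (0)·(0)
= 1 - 0
det(g) = 1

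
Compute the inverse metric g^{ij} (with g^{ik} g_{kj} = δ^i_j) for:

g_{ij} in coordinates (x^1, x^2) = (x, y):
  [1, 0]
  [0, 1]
The metric is diagonal, so g^{ij} is diagonal with entries 1/g_{ii}: diag(1, 1).
g^{ij}:
  [1, 0]
  [0, 1]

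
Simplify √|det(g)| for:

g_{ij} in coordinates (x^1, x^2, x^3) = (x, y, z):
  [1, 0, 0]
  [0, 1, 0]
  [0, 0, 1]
det(g) = 1
√|det(g)| = 1
Volume element: dV = 1 dx dy dz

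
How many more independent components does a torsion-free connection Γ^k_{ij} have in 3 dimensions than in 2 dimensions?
Independent components in n dimensions: n × n(n+1)/2 = n^2(n+1)/2.
3D: 3 × 6 = 18
2D: 2 × 3 = 6
Difference = 18 - 6 = 12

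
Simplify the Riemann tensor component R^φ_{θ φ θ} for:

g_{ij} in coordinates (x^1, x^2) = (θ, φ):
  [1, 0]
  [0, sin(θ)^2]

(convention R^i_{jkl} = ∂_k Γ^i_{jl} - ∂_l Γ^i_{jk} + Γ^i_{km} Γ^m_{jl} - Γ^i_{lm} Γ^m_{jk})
Non-zero Christoffel symbols (Γ^k_{ij} = Γ^k_{ji}):
Γ^θ_{φ φ} = -sin(2*θ)/2
Γ^φ_{θ φ} = 1/tan(θ)
R^φ_{θ φ θ} = ∂_φ Γ^φ_{θ θ} - ∂_θ Γ^φ_{θ φ} + Γ^φ_{φ m} Γ^m_{θ θ} - Γ^φ_{θ m} Γ^m_{θ φ}
  = (0) - (-1/sin(θ)^2) + (0) - (1/tan(θ)^2) = 1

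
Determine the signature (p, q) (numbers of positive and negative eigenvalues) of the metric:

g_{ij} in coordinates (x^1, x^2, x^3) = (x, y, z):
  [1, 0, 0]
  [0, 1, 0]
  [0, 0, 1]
The metric is diagonal, so its eigenvalues are the diagonal entries: 1, 1, 1 (at a generic point, where coordinate-dependent entries are positive).
3 positive, 0 negative.
(3, 0) - Riemannian (positive definite)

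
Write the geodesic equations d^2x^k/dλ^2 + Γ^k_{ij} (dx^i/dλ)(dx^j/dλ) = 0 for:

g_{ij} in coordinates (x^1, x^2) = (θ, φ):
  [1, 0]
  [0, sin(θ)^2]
Geodesic equation: d^2x^k/dλ^2 + Γ^k_{ij} (dx^i/dλ)(dx^j/dλ) = 0.
Non-zero Christoffel symbols:
Γ^θ_{φ φ} = -sin(2*θ)/2
Γ^φ_{θ φ} = 1/tan(θ)
Substituting (the symmetric pair Γ^k_{ij}, Γ^k_{ji} combines into a factor 2):
d^2θ/dλ^2 - (sin(2*θ)/2) (dφ/dλ)^2 = 0
d^2φ/dλ^2 + (2/tan(θ)) (dθ/dλ)(dφ/dλ) = 0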